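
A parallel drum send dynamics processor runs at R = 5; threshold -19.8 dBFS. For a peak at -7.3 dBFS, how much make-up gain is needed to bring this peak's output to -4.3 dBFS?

13 dB

Overshoot 12.5 dB → 12.5/5 = 2.5 dB after compression, so the compressed level is -19.8 + 2.5 = -17.3 dBFS.
Make-up = target − compressed = -4.3 − (-17.3) = 13 dB.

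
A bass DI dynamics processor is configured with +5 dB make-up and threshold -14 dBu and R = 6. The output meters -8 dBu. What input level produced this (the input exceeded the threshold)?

-8 dBu

Before make-up, the level was -8 − 5 = -13 dBu.
Post-compression overshoot = -13 − (-14) = 1 dB.
Before 6:1 compression the overshoot was 1 × 6 = 6 dB, so input = -14 + 6 = -8 dBu.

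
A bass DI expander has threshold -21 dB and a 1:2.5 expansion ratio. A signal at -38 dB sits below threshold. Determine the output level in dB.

Undershoot = (-21) − (-38) = 17 dB.
At 1:2.5, that expands to 42.5 dB under threshold.
Output = -21 − 42.5 = -63.5 dB.

-63.5 dB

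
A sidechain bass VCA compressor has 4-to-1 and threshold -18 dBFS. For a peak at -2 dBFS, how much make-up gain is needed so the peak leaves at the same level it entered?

Without make-up, output = threshold + overshoot/4 = -18 + 4 = -14 dBFS.
Gap to target: 12 dB.

12 dB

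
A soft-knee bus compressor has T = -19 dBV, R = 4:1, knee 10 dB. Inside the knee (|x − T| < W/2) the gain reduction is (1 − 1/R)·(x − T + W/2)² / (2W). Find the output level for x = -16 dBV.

-18.4 dBV

x − T + W/2 = -16 − (-19) + 5 = 8.
GR = (1 − 1/4) × 8² / 20 = 0.75 × 64 / 20 = 2.4 dB.
Output = -16 − 2.4 = -18.4 dBV.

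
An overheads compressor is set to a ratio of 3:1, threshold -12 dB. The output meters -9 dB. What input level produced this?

Post-compression overshoot = -9 − (-12) = 3 dB.
Input overshoot = R × output overshoot = 9 dB → input = -12 + 9 = -3 dB.

-3 dB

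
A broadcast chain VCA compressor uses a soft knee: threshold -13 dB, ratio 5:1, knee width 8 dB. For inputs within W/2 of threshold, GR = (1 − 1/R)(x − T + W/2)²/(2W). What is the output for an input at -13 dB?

x − T + W/2 = -13 − (-13) + 4 = 4.
GR = (1 − 1/5) × 4² / 16 = 0.8 × 16 / 16 = 0.8 dB.
Output = -13 − 0.8 = -13.8 dB.

-13.8 dB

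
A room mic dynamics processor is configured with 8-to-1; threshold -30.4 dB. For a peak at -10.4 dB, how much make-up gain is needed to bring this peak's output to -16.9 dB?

11 dB

Overshoot 20 dB → 20/8 = 2.5 dB after compression, so the compressed level is -30.4 + 2.5 = -27.9 dB.
Make-up = target − compressed = -16.9 − (-27.9) = 11 dB.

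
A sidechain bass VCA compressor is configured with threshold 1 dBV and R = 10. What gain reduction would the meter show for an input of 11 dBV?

9 dB

The signal is 10 dB above threshold.
A 10:1 ratio leaves 1 dB of that excess.
So the signal is attenuated by 10 − 1 = 9 dB.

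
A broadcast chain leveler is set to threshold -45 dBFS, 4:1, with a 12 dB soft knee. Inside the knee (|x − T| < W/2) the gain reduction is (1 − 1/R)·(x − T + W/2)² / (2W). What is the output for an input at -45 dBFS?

x − T + W/2 = -45 − (-45) + 6 = 6.
GR = (1 − 1/4) × 6² / 24 = 0.75 × 36 / 24 = 1.125 dB.
Output = -45 − 1.125 = -46.125 dBFS.

-46.125 dBFS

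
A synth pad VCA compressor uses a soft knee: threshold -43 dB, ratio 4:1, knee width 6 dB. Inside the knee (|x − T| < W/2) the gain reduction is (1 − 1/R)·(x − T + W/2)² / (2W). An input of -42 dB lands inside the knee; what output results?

x − T + W/2 = -42 − (-43) + 3 = 4.
GR = (1 − 1/4) × 4² / 12 = 0.75 × 16 / 12 = 1 dB.
Output = -42 − 1 = -43 dB.

-43 dB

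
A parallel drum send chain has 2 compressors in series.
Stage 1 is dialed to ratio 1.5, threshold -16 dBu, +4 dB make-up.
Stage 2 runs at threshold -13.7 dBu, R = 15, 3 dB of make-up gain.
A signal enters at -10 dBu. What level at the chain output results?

Stage 1: overshoot 6 dB → 6/1.5 = 4 dB → -12 dBu; +4 dB make-up → -8 dBu.
Stage 2: overshoot 5.7 dB → 5.7/15 = 0.38 dB → -13.32 dBu; +3 dB make-up → -10.32 dBu.

-10.32 dBu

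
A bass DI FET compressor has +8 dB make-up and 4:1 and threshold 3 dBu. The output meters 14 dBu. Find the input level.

15 dBu

Remove make-up: 14 − 8 = 6 dBu.
Post-compression overshoot = 6 − 3 = 3 dB.
Undo the ratio: input overshoot = 3 × 4 = 12 dB, giving input = 15 dBu.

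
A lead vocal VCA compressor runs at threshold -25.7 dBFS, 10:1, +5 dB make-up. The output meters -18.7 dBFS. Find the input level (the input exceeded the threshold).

Stripping the +5 dB make-up gives -23.7 dBFS at the gain stage.
The compressed level sits -23.7 − (-25.7) = 2 dB over threshold.
Undo the ratio: input overshoot = 2 × 10 = 20 dB, giving input = -5.7 dBFS.

-5.7 dBFS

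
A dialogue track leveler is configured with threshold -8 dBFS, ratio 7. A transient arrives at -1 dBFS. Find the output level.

-7 dBFS

The input is 7 dB above the -8 dBFS threshold.
At 7:1 the overshoot is divided by 7, leaving 1 dB above threshold.
So the level is -8 + 1 = -7 dBFS.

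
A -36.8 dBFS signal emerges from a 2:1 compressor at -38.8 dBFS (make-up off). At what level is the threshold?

-40.8 dBFS

Input is 4 dB above T (since output overshoot × R = input overshoot: (-38.8 − T)·2 = -36.8 − T gives T = -40.8 dBFS).
Check: -40.8 + (-36.8 − (-40.8))/2 = -40.8 + 2 = -38.8 dBFS. ✓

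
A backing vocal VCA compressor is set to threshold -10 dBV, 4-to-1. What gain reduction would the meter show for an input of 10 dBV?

15 dB

The signal is 20 dB above threshold.
A 4:1 ratio leaves 5 dB of that excess.
Gain reduction = 20 − 5 = 15 dB.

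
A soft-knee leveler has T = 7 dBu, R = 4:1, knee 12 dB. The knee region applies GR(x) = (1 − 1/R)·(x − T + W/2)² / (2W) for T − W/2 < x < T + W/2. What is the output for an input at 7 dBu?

5.875 dBu

x − T + W/2 = 7 − 7 + 6 = 6.
GR = (1 − 1/4) × 6² / 24 = 0.75 × 36 / 24 = 1.125 dB.
Output = 7 − 1.125 = 5.875 dBu.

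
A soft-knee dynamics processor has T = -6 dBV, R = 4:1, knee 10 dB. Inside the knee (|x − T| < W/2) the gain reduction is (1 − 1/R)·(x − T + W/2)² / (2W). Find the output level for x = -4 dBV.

x − T + W/2 = -4 − (-6) + 5 = 7.
GR = (1 − 1/4) × 7² / 20 = 0.75 × 49 / 20 = 1.8375 dB.
Output = -4 − 1.8375 = -5.8375 dBV.

-5.8375 dBV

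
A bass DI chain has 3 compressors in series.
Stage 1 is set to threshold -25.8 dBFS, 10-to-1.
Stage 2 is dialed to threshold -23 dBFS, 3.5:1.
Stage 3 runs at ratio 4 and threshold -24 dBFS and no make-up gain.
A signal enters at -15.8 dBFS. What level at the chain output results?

Stage 1: -15.8 dBFS is 10 dB over -25.8 dBFS; at 10:1 that becomes 1 dB over, giving -24.8 dBFS.
Stage 2: below threshold (-24.8 ≤ -23); passes unchanged; output -24.8 dBFS.
Stage 3: -24.8 dBFS ≤ -24 dBFS, so stage 3 doesn't engage; output -24.8 dBFS.

-24.8 dBFS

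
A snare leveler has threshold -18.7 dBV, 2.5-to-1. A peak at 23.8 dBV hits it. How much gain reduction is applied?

Overshoot = 23.8 − (-18.7) = 42.5 dB.
After 2.5:1 compression the overshoot becomes 42.5/2.5 = 17 dB.
GR = overshoot in − overshoot out = 42.5 − 17 = 25.5 dB.

25.5 dB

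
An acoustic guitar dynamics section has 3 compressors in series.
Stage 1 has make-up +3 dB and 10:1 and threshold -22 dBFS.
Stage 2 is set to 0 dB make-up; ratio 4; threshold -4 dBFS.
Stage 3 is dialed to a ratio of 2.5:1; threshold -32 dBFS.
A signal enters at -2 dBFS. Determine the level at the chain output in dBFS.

-26 dBFS

Stage 1: 20 dB above -22 dBFS, reduced 10:1 to 2 dB above → -20 dBFS; +3 dB make-up → -17 dBFS.
Stage 2: below threshold (-17 ≤ -4); passes unchanged; output -17 dBFS.
Stage 3: -17 dBFS is 15 dB over -32 dBFS; at 2.5:1 that becomes 6 dB over, giving -26 dBFS.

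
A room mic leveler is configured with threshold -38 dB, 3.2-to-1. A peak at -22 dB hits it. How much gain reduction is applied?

11 dB

-22 dB exceeds the threshold by 16 dB.
At 3.2:1, output sits 16/3.2 = 5 dB above threshold.
Gain reduction = 16 − 5 = 11 dB.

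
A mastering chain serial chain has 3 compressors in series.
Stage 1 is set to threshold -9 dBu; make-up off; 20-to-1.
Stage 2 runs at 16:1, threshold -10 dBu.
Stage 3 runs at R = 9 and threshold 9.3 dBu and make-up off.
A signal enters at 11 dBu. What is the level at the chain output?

-9.875 dBu

Stage 1: overshoot 20 dB → 20/20 = 1 dB → -8 dBu.
Stage 2: -8 dBu is 2 dB over -10 dBu; at 16:1 that becomes 0.125 dB over, giving -9.875 dBu.
Stage 3: -9.875 dBu is at or below the 9.3 dBu threshold — no compression; output -9.875 dBu.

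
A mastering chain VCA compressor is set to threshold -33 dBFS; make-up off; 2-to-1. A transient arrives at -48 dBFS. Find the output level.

-48 dBFS is 15 dB below the -33 dBFS threshold, so no gain reduction is applied.
Output = input = -48 dBFS.

-48 dBFS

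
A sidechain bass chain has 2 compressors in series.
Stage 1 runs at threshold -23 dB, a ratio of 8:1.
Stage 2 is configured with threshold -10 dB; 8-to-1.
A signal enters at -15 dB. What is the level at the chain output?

-22 dB

Stage 1: 8 dB above -23 dB, reduced 8:1 to 1 dB above → -22 dB.
Stage 2: -22 dB is at or below the -10 dB threshold — no compression; output -22 dB.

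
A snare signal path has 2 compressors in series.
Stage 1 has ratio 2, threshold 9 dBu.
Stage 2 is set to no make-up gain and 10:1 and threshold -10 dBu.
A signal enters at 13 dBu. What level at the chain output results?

-7.9 dBu

Stage 1: overshoot 4 dB → 4/2 = 2 dB → 11 dBu.
Stage 2: 21 dB above -10 dBu, reduced 10:1 to 2.1 dB above → -7.9 dBu.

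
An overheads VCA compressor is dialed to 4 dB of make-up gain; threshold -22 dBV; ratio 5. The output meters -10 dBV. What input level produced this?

18 dBV

Remove make-up: -10 − 4 = -14 dBV.
The compressed level sits -14 − (-22) = 8 dB over threshold.
Undo the ratio: input overshoot = 8 × 5 = 40 dB, giving input = 18 dBV.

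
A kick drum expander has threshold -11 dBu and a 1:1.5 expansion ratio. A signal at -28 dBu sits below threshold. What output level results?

Undershoot = (-11) − (-28) = 17 dB.
At 1:1.5, that expands to 25.5 dB under threshold.
Output = -11 − 25.5 = -36.5 dBu.

-36.5 dBu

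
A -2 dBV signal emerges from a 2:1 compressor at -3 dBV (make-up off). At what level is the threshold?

-4 dBV

Gain reduction = -2 − (-3) = 1 dB; output overshoot = GR / (R − 1) = 1 / 1 = 1 dB.
Threshold = output − output overshoot = -3 − 1 = -4 dBV.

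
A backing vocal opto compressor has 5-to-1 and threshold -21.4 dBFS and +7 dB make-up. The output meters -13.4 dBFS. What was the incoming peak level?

-16.4 dBFS

Remove make-up: -13.4 − 7 = -20.4 dBFS.
The compressed level sits -20.4 − (-21.4) = 1 dB over threshold.
Input overshoot = R × output overshoot = 5 dB → input = -21.4 + 5 = -16.4 dBFS.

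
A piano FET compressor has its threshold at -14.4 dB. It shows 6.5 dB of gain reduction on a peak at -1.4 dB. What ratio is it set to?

2:1

Input overshoot = -1.4 − (-14.4) = 13 dB.
Output overshoot = 13 − 6.5 = 6.5 dB.
Ratio = input overshoot / output overshoot = 13 / 6.5 = 2.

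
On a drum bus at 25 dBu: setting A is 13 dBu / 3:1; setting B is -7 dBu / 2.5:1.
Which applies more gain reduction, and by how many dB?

A: overshoot 12 dB → output overshoot 4 dB → GR 8 dB.
B: overshoot 32 dB → output overshoot 12.8 dB → GR 19.2 dB.
B applies 11.2 dB more gain reduction.

B, by 11.2 dB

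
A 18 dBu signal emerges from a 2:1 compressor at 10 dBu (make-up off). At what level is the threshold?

2 dBu

Gain reduction = 18 − 10 = 8 dB; output overshoot = GR / (R − 1) = 8 / 1 = 8 dB.
Threshold = output − output overshoot = 10 − 8 = 2 dBu.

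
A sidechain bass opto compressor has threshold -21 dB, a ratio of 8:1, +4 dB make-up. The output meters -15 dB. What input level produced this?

Remove make-up: -15 − 4 = -19 dB.
That's 2 dB above the -21 dB threshold.
Undo the ratio: input overshoot = 2 × 8 = 16 dB, giving input = -5 dB.

-5 dB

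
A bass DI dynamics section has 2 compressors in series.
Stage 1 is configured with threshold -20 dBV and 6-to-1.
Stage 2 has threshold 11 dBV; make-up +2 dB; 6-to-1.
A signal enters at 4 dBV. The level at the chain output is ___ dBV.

Stage 1: overshoot 24 dB → 24/6 = 4 dB → -16 dBV.
Stage 2: -16 dBV ≤ 11 dBV, so stage 2 doesn't engage; make-up brings it to -14 dBV.

-14 dBV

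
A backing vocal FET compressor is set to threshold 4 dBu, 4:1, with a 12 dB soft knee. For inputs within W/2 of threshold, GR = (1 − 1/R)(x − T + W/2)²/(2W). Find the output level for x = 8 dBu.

x − T + W/2 = 8 − 4 + 6 = 10.
GR = (1 − 1/4) × 10² / 24 = 0.75 × 100 / 24 = 3.125 dB.
Output = 8 − 3.125 = 4.875 dBu.

4.875 dBu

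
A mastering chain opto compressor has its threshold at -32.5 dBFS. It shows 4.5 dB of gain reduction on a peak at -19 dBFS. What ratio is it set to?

Input overshoot = -19 − (-32.5) = 13.5 dB.
Output overshoot = 13.5 − 4.5 = 9 dB.
Ratio = input overshoot / output overshoot = 13.5 / 9 = 1.5.

1.5:1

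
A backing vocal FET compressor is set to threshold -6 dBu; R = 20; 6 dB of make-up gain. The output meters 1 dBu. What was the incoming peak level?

Stripping the +6 dB make-up gives -5 dBu at the gain stage.
The compressed level sits -5 − (-6) = 1 dB over threshold.
Before 20:1 compression the overshoot was 1 × 20 = 20 dB, so input = -6 + 20 = 14 dBu.

14 dBu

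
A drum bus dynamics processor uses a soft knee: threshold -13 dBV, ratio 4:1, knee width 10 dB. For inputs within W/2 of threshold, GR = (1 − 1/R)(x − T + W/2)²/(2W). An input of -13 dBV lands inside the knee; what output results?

-13.9375 dBV

x − T + W/2 = -13 − (-13) + 5 = 5.
GR = (1 − 1/4) × 5² / 20 = 0.75 × 25 / 20 = 0.9375 dB.
Output = -13 − 0.9375 = -13.9375 dBV.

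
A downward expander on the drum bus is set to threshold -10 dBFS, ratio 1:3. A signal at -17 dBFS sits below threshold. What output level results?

The input is 7 dB below the -10 dBFS threshold.
A 1:3 expander multiplies undershoot by 3: 7 × 3 = 21 dB below threshold.
Output = -10 − 21 = -31 dBFS.

-31 dBFS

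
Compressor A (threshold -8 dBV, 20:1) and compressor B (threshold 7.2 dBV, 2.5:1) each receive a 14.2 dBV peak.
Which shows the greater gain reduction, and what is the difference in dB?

A: overshoot 22.2 dB → output overshoot 1.11 dB → GR 21.09 dB.
B: overshoot 7 dB → output overshoot 2.8 dB → GR 4.2 dB.
Difference: 16.89 dB in favour of A.

A, by 16.89 dB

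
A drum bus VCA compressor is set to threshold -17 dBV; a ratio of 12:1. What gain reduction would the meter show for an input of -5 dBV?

11 dB

-5 dBV exceeds the threshold by 12 dB.
A 12:1 ratio leaves 1 dB of that excess.
GR = overshoot in − overshoot out = 12 − 1 = 11 dB.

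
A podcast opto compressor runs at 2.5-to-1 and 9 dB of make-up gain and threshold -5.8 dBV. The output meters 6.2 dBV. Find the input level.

Remove make-up: 6.2 − 9 = -2.8 dBV.
Post-compression overshoot = -2.8 − (-5.8) = 3 dB.
Before 2.5:1 compression the overshoot was 3 × 2.5 = 7.5 dB, so input = -5.8 + 7.5 = 1.7 dBV.

1.7 dBV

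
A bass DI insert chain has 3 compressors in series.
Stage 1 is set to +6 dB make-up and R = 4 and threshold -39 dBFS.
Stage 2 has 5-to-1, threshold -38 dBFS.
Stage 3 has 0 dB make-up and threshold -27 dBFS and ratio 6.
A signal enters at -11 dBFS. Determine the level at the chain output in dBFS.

Stage 1: -11 dBFS is 28 dB over -39 dBFS; at 4:1 that becomes 7 dB over, giving -32 dBFS; +6 dB make-up → -26 dBFS.
Stage 2: overshoot 12 dB → 12/5 = 2.4 dB → -35.6 dBFS.
Stage 3: -35.6 dBFS is at or below the -27 dBFS threshold — no compression; output -35.6 dBFS.

-35.6 dBFS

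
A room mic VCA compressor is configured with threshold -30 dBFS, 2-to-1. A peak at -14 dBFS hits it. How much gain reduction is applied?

8 dB

The signal is 16 dB above threshold.
At 2:1, output sits 16/2 = 8 dB above threshold.
Gain reduction = 16 − 8 = 8 dB.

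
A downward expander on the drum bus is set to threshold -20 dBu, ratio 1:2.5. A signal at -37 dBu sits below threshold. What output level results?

-62.5 dBu

Undershoot = (-20) − (-37) = 17 dB.
At 1:2.5, that expands to 42.5 dB under threshold.
Output = -20 − 42.5 = -62.5 dBu.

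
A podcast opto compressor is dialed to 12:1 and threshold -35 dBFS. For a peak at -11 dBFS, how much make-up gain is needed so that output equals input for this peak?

Overshoot 24 dB → 24/12 = 2 dB after compression, so the compressed level is -35 + 2 = -33 dBFS.
Make-up = target − compressed = -11 − (-33) = 22 dB.

22 dB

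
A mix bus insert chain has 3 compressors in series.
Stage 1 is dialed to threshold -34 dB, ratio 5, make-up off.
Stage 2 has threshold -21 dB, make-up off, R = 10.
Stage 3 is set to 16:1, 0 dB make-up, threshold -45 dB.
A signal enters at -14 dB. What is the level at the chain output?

Stage 1: -14 dB is 20 dB over -34 dB; at 5:1 that becomes 4 dB over, giving -30 dB.
Stage 2: below threshold (-30 ≤ -21); passes unchanged; output -30 dB.
Stage 3: 15 dB above -45 dB, reduced 16:1 to 0.9375 dB above → -44.0625 dB.

-44.0625 dB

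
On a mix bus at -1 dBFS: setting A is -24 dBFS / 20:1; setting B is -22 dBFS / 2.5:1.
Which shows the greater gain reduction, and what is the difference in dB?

A, by 9.25 dB

A: 23 dB over, compressed to 1.15 dB over, so 21.85 dB of GR.
B: 21 dB over, compressed to 8.4 dB over, so 12.6 dB of GR.
A applies 9.25 dB more gain reduction.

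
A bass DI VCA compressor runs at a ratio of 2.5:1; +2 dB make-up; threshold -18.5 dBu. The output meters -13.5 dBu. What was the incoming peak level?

-11 dBu

Before make-up, the level was -13.5 − 2 = -15.5 dBu.
The compressed level sits -15.5 − (-18.5) = 3 dB over threshold.
Undo the ratio: input overshoot = 3 × 2.5 = 7.5 dB, giving input = -11 dBu.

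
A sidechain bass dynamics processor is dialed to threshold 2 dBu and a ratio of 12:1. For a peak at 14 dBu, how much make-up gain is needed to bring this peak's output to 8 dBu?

Overshoot 12 dB → 12/12 = 1 dB after compression, so the compressed level is 2 + 1 = 3 dBu.
Make-up = target − compressed = 8 − 3 = 5 dB.

5 dB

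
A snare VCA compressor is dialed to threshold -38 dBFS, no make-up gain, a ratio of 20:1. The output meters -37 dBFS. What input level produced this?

Post-compression overshoot = -37 − (-38) = 1 dB.
Before 20:1 compression the overshoot was 1 × 20 = 20 dB, so input = -38 + 20 = -18 dBFS.

-18 dBFS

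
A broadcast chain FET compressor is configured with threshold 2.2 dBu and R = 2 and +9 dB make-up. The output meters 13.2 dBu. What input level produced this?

Remove make-up: 13.2 − 9 = 4.2 dBu.
The compressed level sits 4.2 − 2.2 = 2 dB over threshold.
Undo the ratio: input overshoot = 2 × 2 = 4 dB, giving input = 6.2 dBu.

6.2 dBu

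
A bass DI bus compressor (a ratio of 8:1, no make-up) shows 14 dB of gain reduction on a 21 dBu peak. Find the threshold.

5 dBu

Let T be the threshold. Output overshoot = (input overshoot)/R, so 7 − T = (21 − T)/8.
8·(7 − T) = 21 − T → 7·T = 56 − 21 = 35.
T = 35/7 = 5 dBu.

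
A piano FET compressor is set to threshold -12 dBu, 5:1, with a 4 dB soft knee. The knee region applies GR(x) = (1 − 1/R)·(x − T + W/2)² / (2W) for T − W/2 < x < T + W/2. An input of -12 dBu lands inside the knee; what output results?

-12.4 dBu

x − T + W/2 = -12 − (-12) + 2 = 2.
GR = (1 − 1/5) × 2² / 8 = 0.8 × 4 / 8 = 0.4 dB.
Output = -12 − 0.4 = -12.4 dBu.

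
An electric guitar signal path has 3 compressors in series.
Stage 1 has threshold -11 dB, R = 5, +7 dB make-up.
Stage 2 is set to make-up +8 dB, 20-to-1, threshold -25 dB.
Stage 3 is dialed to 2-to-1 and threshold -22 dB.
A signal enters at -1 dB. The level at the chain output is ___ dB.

-18.925 dB

Stage 1: overshoot 10 dB → 10/5 = 2 dB → -9 dB; +7 dB make-up → -2 dB.
Stage 2: -2 dB is 23 dB over -25 dB; at 20:1 that becomes 1.15 dB over, giving -23.85 dB; +8 dB make-up → -15.85 dB.
Stage 3: overshoot 6.15 dB → 6.15/2 = 3.075 dB → -18.925 dB.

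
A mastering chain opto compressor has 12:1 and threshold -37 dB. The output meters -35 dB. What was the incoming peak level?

The compressed level sits -35 − (-37) = 2 dB over threshold.
Before 12:1 compression the overshoot was 2 × 12 = 24 dB, so input = -37 + 24 = -13 dB.

-13 dB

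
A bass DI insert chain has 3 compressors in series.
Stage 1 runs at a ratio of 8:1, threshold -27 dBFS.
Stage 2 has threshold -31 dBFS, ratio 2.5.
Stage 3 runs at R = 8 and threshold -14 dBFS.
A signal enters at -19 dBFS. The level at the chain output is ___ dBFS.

Stage 1: overshoot 8 dB → 8/8 = 1 dB → -26 dBFS.
Stage 2: overshoot 5 dB → 5/2.5 = 2 dB → -29 dBFS.
Stage 3: below threshold (-29 ≤ -14); passes unchanged; output -29 dBFS.

-29 dBFS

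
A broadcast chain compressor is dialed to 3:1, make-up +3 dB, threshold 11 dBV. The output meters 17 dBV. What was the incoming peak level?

20 dBV

Remove make-up: 17 − 3 = 14 dBV.
The compressed level sits 14 − 11 = 3 dB over threshold.
Undo the ratio: input overshoot = 3 × 3 = 9 dB, giving input = 20 dBV.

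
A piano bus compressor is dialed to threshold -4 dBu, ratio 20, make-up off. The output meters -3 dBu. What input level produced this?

16 dBu

The compressed level sits -3 − (-4) = 1 dB over threshold.
Input overshoot = R × output overshoot = 20 dB → input = -4 + 20 = 16 dBu.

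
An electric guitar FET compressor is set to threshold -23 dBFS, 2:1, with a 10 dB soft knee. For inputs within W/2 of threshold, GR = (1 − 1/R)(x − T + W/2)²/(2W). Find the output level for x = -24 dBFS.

-24.4 dBFS

x − T + W/2 = -24 − (-23) + 5 = 4.
GR = (1 − 1/2) × 4² / 20 = 0.5 × 16 / 20 = 0.4 dB.
Output = -24 − 0.4 = -24.4 dBFS.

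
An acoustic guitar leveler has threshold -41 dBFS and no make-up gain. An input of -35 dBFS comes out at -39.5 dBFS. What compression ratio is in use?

4:1

Input overshoot = -35 − (-41) = 6 dB; output overshoot = -39.5 − (-41) = 1.5 dB.
Ratio = 6 / 1.5 = 4.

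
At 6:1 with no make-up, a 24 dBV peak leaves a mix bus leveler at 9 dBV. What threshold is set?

6 dBV

Let T be the threshold. Output overshoot = (input overshoot)/R, so 9 − T = (24 − T)/6.
6·(9 − T) = 24 − T → 5·T = 54 − 24 = 30.
T = 30/5 = 6 dBV.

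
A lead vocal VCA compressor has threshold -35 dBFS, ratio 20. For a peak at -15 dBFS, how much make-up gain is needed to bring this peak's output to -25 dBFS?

Without make-up, output = threshold + overshoot/20 = -35 + 1 = -34 dBFS.
Gap to target: 9 dB.

9 dB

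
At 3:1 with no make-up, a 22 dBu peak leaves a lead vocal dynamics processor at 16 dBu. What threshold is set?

Let T be the threshold. Output overshoot = (input overshoot)/R, so 16 − T = (22 − T)/3.
3·(16 − T) = 22 − T → 2·T = 48 − 22 = 26.
T = 26/2 = 13 dBu.

13 dBu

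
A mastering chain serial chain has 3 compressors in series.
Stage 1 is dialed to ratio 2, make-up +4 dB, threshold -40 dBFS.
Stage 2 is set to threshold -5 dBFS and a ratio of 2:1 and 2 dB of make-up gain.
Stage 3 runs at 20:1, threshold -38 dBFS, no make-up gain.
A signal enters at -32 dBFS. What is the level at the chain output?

Stage 1: overshoot 8 dB → 8/2 = 4 dB → -36 dBFS; +4 dB make-up → -32 dBFS.
Stage 2: -32 dBFS ≤ -5 dBFS, so stage 2 doesn't engage; make-up brings it to -30 dBFS.
Stage 3: -30 dBFS is 8 dB over -38 dBFS; at 20:1 that becomes 0.4 dB over, giving -37.6 dBFS.

-37.6 dBFS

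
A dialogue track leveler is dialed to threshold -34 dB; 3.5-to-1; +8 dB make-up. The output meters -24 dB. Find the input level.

-27 dB

Before make-up, the level was -24 − 8 = -32 dB.
Post-compression overshoot = -32 − (-34) = 2 dB.
Before 3.5:1 compression the overshoot was 2 × 3.5 = 7 dB, so input = -34 + 7 = -27 dB.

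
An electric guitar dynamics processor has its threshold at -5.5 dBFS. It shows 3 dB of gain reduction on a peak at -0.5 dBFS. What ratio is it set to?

2.5:1

Input overshoot = -0.5 − (-5.5) = 5 dB.
Output overshoot = 5 − 3 = 2 dB.
Ratio = input overshoot / output overshoot = 5 / 2 = 2.5.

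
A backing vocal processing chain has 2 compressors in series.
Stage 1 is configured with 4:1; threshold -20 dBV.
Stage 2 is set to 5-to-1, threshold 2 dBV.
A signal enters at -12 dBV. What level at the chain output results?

Stage 1: 8 dB above -20 dBV, reduced 4:1 to 2 dB above → -18 dBV.
Stage 2: -18 dBV ≤ 2 dBV, so stage 2 doesn't engage; output -18 dBV.

-18 dBV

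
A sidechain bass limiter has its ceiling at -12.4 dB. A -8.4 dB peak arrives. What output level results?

-12.4 dB

The limiter clamps the peak to its -12.4 dB ceiling.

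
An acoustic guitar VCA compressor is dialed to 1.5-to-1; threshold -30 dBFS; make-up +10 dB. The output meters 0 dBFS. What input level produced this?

0 dBFS

Remove make-up: 0 − 10 = -10 dBFS.
That's 20 dB above the -30 dBFS threshold.
Before 1.5:1 compression the overshoot was 20 × 1.5 = 30 dB, so input = -30 + 30 = 0 dBFS.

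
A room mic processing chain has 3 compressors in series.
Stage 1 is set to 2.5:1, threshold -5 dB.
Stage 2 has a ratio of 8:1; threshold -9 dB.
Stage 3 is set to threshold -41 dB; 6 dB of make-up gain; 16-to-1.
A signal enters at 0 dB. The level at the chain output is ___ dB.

Stage 1: 0 dB is 5 dB over -5 dB; at 2.5:1 that becomes 2 dB over, giving -3 dB.
Stage 2: -3 dB is 6 dB over -9 dB; at 8:1 that becomes 0.75 dB over, giving -8.25 dB.
Stage 3: overshoot 32.75 dB → 32.75/16 = 2.046875 dB → -38.953125 dB; +6 dB make-up → -32.953125 dB.

-32.953125 dB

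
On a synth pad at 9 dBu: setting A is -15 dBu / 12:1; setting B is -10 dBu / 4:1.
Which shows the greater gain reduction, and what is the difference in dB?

A: GR = 24 − 24/12 = 22 dB.
B: GR = 19 − 19/4 = 14.25 dB.
A applies 7.75 dB more gain reduction.

A, by 7.75 dB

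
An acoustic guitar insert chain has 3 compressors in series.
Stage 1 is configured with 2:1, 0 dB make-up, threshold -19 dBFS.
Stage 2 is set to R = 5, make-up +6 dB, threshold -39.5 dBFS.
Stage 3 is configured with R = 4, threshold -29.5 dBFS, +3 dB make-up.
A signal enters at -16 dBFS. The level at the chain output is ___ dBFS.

Stage 1: overshoot 3 dB → 3/2 = 1.5 dB → -17.5 dBFS.
Stage 2: 22 dB above -39.5 dBFS, reduced 5:1 to 4.4 dB above → -35.1 dBFS; +6 dB make-up → -29.1 dBFS.
Stage 3: -29.1 dBFS is 0.4 dB over -29.5 dBFS; at 4:1 that becomes 0.1 dB over, giving -29.4 dBFS; +3 dB make-up → -26.4 dBFS.

-26.4 dBFS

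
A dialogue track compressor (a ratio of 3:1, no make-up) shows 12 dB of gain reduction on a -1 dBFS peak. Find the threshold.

Input is 18 dB above T (since output overshoot × R = input overshoot: (-13 − T)·3 = -1 − T gives T = -19 dBFS).
Check: -19 + (-1 − (-19))/3 = -19 + 6 = -13 dBFS. ✓

-19 dBFS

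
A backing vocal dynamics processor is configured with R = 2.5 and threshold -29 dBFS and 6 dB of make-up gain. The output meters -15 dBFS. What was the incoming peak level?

Before make-up, the level was -15 − 6 = -21 dBFS.
Post-compression overshoot = -21 − (-29) = 8 dB.
Before 2.5:1 compression the overshoot was 8 × 2.5 = 20 dB, so input = -29 + 20 = -9 dBFS.

-9 dBFS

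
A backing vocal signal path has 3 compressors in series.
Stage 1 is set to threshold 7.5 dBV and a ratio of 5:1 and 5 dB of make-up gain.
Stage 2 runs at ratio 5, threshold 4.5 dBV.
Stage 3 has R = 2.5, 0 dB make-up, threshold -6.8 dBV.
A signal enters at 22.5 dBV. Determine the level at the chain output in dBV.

Stage 1: 15 dB above 7.5 dBV, reduced 5:1 to 3 dB above → 10.5 dBV; +5 dB make-up → 15.5 dBV.
Stage 2: overshoot 11 dB → 11/5 = 2.2 dB → 6.7 dBV.
Stage 3: overshoot 13.5 dB → 13.5/2.5 = 5.4 dB → -1.4 dBV.

-1.4 dBV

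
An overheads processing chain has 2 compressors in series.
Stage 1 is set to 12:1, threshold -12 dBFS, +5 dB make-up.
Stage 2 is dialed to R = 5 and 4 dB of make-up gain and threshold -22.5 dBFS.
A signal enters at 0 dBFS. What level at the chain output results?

Stage 1: overshoot 12 dB → 12/12 = 1 dB → -11 dBFS; +5 dB make-up → -6 dBFS.
Stage 2: 16.5 dB above -22.5 dBFS, reduced 5:1 to 3.3 dB above → -19.2 dBFS; +4 dB make-up → -15.2 dBFS.

-15.2 dBFS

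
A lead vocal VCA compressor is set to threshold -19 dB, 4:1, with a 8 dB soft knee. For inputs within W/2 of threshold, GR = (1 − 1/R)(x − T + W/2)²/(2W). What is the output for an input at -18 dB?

-19.171875 dB

x − T + W/2 = -18 − (-19) + 4 = 5.
GR = (1 − 1/4) × 5² / 16 = 0.75 × 25 / 16 = 1.171875 dB.
Output = -18 − 1.171875 = -19.171875 dB.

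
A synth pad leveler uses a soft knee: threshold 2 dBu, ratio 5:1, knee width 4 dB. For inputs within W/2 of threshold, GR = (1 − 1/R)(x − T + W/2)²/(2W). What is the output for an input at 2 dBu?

1.6 dBu

x − T + W/2 = 2 − 2 + 2 = 2.
GR = (1 − 1/5) × 2² / 8 = 0.8 × 4 / 8 = 0.4 dB.
Output = 2 − 0.4 = 1.6 dBu.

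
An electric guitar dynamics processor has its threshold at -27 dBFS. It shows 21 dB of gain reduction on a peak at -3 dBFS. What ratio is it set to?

Input overshoot = -3 − (-27) = 24 dB.
Output overshoot = 24 − 21 = 3 dB.
Ratio = input overshoot / output overshoot = 24 / 3 = 8.

8:1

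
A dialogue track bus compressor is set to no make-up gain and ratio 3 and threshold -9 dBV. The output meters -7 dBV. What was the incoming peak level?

Post-compression overshoot = -7 − (-9) = 2 dB.
Undo the ratio: input overshoot = 2 × 3 = 6 dB, giving input = -3 dBV.

-3 dBV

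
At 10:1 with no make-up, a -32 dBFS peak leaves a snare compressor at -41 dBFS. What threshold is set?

Input is 10 dB above T (since output overshoot × R = input overshoot: (-41 − T)·10 = -32 − T gives T = -42 dBFS).
Check: -42 + (-32 − (-42))/10 = -42 + 1 = -41 dBFS. ✓

-42 dBFS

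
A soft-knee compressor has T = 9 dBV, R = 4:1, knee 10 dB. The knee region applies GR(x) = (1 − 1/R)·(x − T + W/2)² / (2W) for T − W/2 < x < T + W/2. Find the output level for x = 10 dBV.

8.65 dBV

x − T + W/2 = 10 − 9 + 5 = 6.
GR = (1 − 1/4) × 6² / 20 = 0.75 × 36 / 20 = 1.35 dB.
Output = 10 − 1.35 = 8.65 dBV.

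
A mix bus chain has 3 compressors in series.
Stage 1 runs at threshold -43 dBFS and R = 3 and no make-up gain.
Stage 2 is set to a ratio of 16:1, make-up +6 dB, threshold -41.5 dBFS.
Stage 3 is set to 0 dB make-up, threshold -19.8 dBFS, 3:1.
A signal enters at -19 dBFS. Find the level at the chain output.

Stage 1: -19 dBFS is 24 dB over -43 dBFS; at 3:1 that becomes 8 dB over, giving -35 dBFS.
Stage 2: overshoot 6.5 dB → 6.5/16 = 0.40625 dB → -41.09375 dBFS; +6 dB make-up → -35.09375 dBFS.
Stage 3: below threshold (-35.09375 ≤ -19.8); passes unchanged; output -35.09375 dBFS.

-35.09375 dBFS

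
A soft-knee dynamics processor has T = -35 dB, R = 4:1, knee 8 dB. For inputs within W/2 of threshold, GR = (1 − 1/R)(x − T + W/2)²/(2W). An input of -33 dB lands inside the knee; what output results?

x − T + W/2 = -33 − (-35) + 4 = 6.
GR = (1 − 1/4) × 6² / 16 = 0.75 × 36 / 16 = 1.6875 dB.
Output = -33 − 1.6875 = -34.6875 dB.

-34.6875 dB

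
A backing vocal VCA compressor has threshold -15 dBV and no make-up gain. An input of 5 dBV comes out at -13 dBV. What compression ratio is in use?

10:1

Input overshoot = 5 − (-15) = 20 dB; output overshoot = -13 − (-15) = 2 dB.
Ratio = 20 / 2 = 10.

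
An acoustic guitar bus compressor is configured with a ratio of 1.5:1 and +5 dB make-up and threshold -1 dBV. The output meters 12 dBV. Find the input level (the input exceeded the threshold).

Before make-up, the level was 12 − 5 = 7 dBV.
The compressed level sits 7 − (-1) = 8 dB over threshold.
Input overshoot = R × output overshoot = 12 dB → input = -1 + 12 = 11 dBV.

11 dBV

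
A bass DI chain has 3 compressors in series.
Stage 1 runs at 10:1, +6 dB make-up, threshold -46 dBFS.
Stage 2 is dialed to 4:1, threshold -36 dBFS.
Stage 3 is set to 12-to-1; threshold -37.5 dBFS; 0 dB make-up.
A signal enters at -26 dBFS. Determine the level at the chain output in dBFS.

Stage 1: -26 dBFS is 20 dB over -46 dBFS; at 10:1 that becomes 2 dB over, giving -44 dBFS; +6 dB make-up → -38 dBFS.
Stage 2: -38 dBFS ≤ -36 dBFS, so stage 2 doesn't engage; output -38 dBFS.
Stage 3: -38 dBFS ≤ -37.5 dBFS, so stage 3 doesn't engage; output -38 dBFS.

-38 dBFS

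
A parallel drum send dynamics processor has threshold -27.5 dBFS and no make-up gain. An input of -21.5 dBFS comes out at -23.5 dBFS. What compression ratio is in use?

1.5:1

Input overshoot = -21.5 − (-27.5) = 6 dB; output overshoot = -23.5 − (-27.5) = 4 dB.
Ratio = 6 / 4 = 1.5.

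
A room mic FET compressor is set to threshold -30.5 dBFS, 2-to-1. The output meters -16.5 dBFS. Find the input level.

-2.5 dBFS

That's 14 dB above the -30.5 dBFS threshold.
Before 2:1 compression the overshoot was 14 × 2 = 28 dB, so input = -30.5 + 28 = -2.5 dBFS.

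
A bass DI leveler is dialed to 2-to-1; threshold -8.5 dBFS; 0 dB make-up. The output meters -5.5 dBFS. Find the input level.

-2.5 dBFS

Post-compression overshoot = -5.5 − (-8.5) = 3 dB.
Before 2:1 compression the overshoot was 3 × 2 = 6 dB, so input = -8.5 + 6 = -2.5 dBFS.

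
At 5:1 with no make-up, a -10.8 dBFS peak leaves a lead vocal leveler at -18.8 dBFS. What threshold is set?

-20.8 dBFS

Let T be the threshold. Output overshoot = (input overshoot)/R, so -18.8 − T = (-10.8 − T)/5.
5·(-18.8 − T) = -10.8 − T → 4·T = -94 − (-10.8) = -83.2.
T = -83.2/4 = -20.8 dBFS.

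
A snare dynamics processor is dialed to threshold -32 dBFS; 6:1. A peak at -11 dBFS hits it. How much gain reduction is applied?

17.5 dB

-11 dBFS exceeds the threshold by 21 dB.
At 6:1, output sits 21/6 = 3.5 dB above threshold.
GR = overshoot in − overshoot out = 21 − 3.5 = 17.5 dB.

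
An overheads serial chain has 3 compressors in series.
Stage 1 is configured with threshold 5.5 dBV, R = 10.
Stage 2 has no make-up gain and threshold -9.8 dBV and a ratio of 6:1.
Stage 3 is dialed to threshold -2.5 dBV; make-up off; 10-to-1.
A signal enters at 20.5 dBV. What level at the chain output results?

Stage 1: 15 dB above 5.5 dBV, reduced 10:1 to 1.5 dB above → 7 dBV.
Stage 2: overshoot 16.8 dB → 16.8/6 = 2.8 dB → -7 dBV.
Stage 3: below threshold (-7 ≤ -2.5); passes unchanged; output -7 dBV.

-7 dBV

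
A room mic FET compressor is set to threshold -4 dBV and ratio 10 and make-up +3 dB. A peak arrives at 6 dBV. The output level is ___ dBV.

Overshoot: 6 − (-4) = 10 dB.
At 10:1 the overshoot is divided by 10, leaving 1 dB above threshold.
Output = -4 + 1 = -3 dBV; make-up adds 3 dB, giving 0 dBV.

0 dBV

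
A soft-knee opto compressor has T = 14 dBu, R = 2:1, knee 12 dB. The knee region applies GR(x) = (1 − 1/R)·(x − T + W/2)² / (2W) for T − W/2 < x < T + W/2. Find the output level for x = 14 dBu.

13.25 dBu

x − T + W/2 = 14 − 14 + 6 = 6.
GR = (1 − 1/2) × 6² / 24 = 0.5 × 36 / 24 = 0.75 dB.
Output = 14 − 0.75 = 13.25 dBu.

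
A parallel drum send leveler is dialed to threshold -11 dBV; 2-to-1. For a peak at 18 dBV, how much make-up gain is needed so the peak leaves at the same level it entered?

14.5 dB

The peak compresses to -11 + 29/2 = 3.5 dBV.
To reach 18 dBV requires 18 − 3.5 = 14.5 dB of make-up.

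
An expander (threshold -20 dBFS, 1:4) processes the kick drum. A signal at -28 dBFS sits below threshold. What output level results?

Below threshold, a 1:4 expander applies gain = (4−1)×(T − x) of attenuation.
(4−1) × 8 = 24 dB, so output = -28 − 24 = -52 dBFS.

-52 dBFS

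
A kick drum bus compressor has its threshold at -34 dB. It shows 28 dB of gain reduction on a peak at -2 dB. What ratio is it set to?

8:1

Input overshoot = -2 − (-34) = 32 dB.
Output overshoot = 32 − 28 = 4 dB.
Ratio = input overshoot / output overshoot = 32 / 4 = 8.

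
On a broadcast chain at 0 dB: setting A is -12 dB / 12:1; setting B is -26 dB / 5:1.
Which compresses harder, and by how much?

A: overshoot 12 dB → output overshoot 1 dB → GR 11 dB.
B: overshoot 26 dB → output overshoot 5.2 dB → GR 20.8 dB.
Difference: 9.8 dB in favour of B.

B, by 9.8 dB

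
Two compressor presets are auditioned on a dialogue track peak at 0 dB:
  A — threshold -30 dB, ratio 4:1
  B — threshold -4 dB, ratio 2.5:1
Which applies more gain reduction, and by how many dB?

A, by 20.1 dB

A: GR = 30 − 30/4 = 22.5 dB.
B: GR = 4 − 4/2.5 = 2.4 dB.
Difference: 20.1 dB in favour of A.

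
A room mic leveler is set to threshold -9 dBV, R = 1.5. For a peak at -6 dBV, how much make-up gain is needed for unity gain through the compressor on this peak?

Without make-up, output = threshold + overshoot/1.5 = -9 + 2 = -7 dBV.
Gap to target: 1 dB.

1 dB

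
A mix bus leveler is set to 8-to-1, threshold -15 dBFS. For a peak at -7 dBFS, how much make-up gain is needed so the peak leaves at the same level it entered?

7 dB

Without make-up, output = threshold + overshoot/8 = -15 + 1 = -14 dBFS.
Gap to target: 7 dB.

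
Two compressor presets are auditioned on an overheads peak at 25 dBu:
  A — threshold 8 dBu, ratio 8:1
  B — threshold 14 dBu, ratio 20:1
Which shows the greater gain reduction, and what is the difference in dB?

A, by 4.425 dB

A: GR = 17 − 17/8 = 14.875 dB.
B: GR = 11 − 11/20 = 10.45 dB.
A applies 4.425 dB more gain reduction.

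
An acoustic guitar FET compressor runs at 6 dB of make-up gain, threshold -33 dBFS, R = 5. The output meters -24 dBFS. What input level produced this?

Stripping the +6 dB make-up gives -30 dBFS at the gain stage.
That's 3 dB above the -33 dBFS threshold.
Input overshoot = R × output overshoot = 15 dB → input = -33 + 15 = -18 dBFS.

-18 dBFS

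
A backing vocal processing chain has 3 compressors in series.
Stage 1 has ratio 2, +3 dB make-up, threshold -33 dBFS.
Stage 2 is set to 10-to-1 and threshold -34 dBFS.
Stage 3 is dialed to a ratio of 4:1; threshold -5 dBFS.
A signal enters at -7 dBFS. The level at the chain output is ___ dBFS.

-32.3 dBFS

Stage 1: 26 dB above -33 dBFS, reduced 2:1 to 13 dB above → -20 dBFS; +3 dB make-up → -17 dBFS.
Stage 2: overshoot 17 dB → 17/10 = 1.7 dB → -32.3 dBFS.
Stage 3: -32.3 dBFS ≤ -5 dBFS, so stage 3 doesn't engage; output -32.3 dBFS.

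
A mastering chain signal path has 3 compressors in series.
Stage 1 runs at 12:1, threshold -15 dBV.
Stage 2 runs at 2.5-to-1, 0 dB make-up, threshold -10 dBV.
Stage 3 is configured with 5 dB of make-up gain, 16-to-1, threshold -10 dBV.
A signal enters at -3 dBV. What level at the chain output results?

-9 dBV

Stage 1: overshoot 12 dB → 12/12 = 1 dB → -14 dBV.
Stage 2: below threshold (-14 ≤ -10); passes unchanged; output -14 dBV.
Stage 3: -14 dBV ≤ -10 dBV, so stage 3 doesn't engage; make-up brings it to -9 dBV.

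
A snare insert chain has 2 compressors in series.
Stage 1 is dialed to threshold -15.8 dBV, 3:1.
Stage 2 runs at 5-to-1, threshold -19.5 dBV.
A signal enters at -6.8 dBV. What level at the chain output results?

Stage 1: overshoot 9 dB → 9/3 = 3 dB → -12.8 dBV.
Stage 2: 6.7 dB above -19.5 dBV, reduced 5:1 to 1.34 dB above → -18.16 dBV.

-18.16 dBV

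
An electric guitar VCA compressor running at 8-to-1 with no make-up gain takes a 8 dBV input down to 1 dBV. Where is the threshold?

Gain reduction = 8 − 1 = 7 dB; output overshoot = GR / (R − 1) = 7 / 7 = 1 dB.
Threshold = output − output overshoot = 1 − 1 = 0 dBV.

0 dBV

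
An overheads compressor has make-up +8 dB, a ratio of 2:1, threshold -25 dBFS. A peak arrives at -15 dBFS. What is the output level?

-12 dBFS

-15 dBFS sits 10 dB over threshold.
The 10 dB excess becomes 5 dB after 2:1 reduction.
So the level is -25 + 5 = -20 dBFS; make-up adds 8 dB, giving -12 dBFS.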